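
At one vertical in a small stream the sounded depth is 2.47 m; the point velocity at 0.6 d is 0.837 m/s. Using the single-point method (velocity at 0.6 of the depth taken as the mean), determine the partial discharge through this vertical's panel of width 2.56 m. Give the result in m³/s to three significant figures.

5.29 m³/s

v̄ = v₀.₆ = 0.837 m/s
q = v̄ × d × w = 0.8370 × 2.47 × 2.56 = 5.293 m³/s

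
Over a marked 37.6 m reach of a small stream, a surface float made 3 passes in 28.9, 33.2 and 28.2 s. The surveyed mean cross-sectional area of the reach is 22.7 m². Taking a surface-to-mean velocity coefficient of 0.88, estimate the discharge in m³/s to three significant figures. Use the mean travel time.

25.0 m³/s

t̄ = (28.9 + 33.2 + 28.2) / 3 = 30.1 s
v_surface = L / t̄ = 37.6 / 30.1 = 1.249 m/s
v_mean = 0.88 × 1.249 = 1.099 m/s
Q = A × v_mean = 22.7 × 1.099 = 24.95 m³/s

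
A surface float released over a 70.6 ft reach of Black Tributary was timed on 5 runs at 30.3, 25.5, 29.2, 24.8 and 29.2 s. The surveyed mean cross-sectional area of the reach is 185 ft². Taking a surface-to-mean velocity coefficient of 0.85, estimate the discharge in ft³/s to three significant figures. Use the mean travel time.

t̄ = (30.3 + 25.5 + 29.2 + 24.8 + 29.2) / 5 = 27.8 s
v_surface = L / t̄ = 70.6 / 27.8 = 2.540 ft/s
v_mean = 0.85 × 2.540 = 2.159 ft/s
Q = A × v_mean = 185 × 2.159 = 399.3 ft³/s

399 ft³/s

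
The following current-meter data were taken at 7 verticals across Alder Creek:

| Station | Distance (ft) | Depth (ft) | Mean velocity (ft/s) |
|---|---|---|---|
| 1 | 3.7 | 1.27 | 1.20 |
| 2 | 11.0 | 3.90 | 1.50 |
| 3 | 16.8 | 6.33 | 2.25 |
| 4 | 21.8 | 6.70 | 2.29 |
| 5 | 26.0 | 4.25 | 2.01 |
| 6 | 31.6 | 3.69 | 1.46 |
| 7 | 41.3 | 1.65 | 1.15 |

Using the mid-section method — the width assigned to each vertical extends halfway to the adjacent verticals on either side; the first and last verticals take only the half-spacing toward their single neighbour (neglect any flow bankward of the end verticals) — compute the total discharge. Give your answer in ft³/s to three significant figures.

284 ft³/s

w_1 = (11.0 − 3.7)/2 = 3.65 ft; q_1 = 1.20 × 1.27 × 3.65 = 5.563 ft³/s
w_2 = (16.8 − 3.7)/2 = 6.55 ft; q_2 = 1.50 × 3.90 × 6.55 = 38.32 ft³/s
w_3 = (21.8 − 11.0)/2 = 5.4 ft; q_3 = 2.25 × 6.33 × 5.4 = 76.91 ft³/s
w_4 = (26.0 − 16.8)/2 = 4.6 ft; q_4 = 2.29 × 6.70 × 4.6 = 70.58 ft³/s
w_5 = (31.6 − 21.8)/2 = 4.9 ft; q_5 = 2.01 × 4.25 × 4.9 = 41.86 ft³/s
w_6 = (41.3 − 26.0)/2 = 7.65 ft; q_6 = 1.46 × 3.69 × 7.65 = 41.21 ft³/s
w_7 = (41.3 − 31.6)/2 = 4.85 ft; q_7 = 1.15 × 1.65 × 4.85 = 9.203 ft³/s
Q = Σ qᵢ = 283.6 ft³/s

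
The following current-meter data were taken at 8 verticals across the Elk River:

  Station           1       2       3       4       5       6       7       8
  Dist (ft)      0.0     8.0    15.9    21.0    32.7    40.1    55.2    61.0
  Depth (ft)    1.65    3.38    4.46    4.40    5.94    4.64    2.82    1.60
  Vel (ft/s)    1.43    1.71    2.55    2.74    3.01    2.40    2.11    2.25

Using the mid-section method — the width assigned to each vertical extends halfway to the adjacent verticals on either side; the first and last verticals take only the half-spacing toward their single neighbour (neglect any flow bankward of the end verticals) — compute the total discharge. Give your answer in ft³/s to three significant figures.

599 ft³/s

w_1 = (8.0 − 0.0)/2 = 4 ft; q_1 = 1.43 × 1.65 × 4 = 9.438 ft³/s
w_2 = (15.9 − 0.0)/2 = 7.95 ft; q_2 = 1.71 × 3.38 × 7.95 = 45.95 ft³/s
w_3 = (21.0 − 8.0)/2 = 6.5 ft; q_3 = 2.55 × 4.46 × 6.5 = 73.92 ft³/s
w_4 = (32.7 − 15.9)/2 = 8.4 ft; q_4 = 2.74 × 4.40 × 8.4 = 101.3 ft³/s
w_5 = (40.1 − 21.0)/2 = 9.55 ft; q_5 = 3.01 × 5.94 × 9.55 = 170.7 ft³/s
w_6 = (55.2 − 32.7)/2 = 11.25 ft; q_6 = 2.40 × 4.64 × 11.25 = 125.3 ft³/s
w_7 = (61.0 − 40.1)/2 = 10.45 ft; q_7 = 2.11 × 2.82 × 10.45 = 62.18 ft³/s
w_8 = (61.0 − 55.2)/2 = 2.9 ft; q_8 = 2.25 × 1.60 × 2.9 = 10.44 ft³/s
Q = Σ qᵢ = 599.2 ft³/s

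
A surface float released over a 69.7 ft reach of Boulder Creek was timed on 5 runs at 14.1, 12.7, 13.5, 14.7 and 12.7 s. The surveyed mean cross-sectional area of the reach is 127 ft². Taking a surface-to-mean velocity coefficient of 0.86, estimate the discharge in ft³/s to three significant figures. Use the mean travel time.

t̄ = (14.1 + 12.7 + 13.5 + 14.7 + 12.7) / 5 = 13.54 s
v_surface = L / t̄ = 69.7 / 13.54 = 5.148 ft/s
v_mean = 0.86 × 5.148 = 4.427 ft/s
Q = A × v_mean = 127 × 4.427 = 562.2 ft³/s

562 ft³/s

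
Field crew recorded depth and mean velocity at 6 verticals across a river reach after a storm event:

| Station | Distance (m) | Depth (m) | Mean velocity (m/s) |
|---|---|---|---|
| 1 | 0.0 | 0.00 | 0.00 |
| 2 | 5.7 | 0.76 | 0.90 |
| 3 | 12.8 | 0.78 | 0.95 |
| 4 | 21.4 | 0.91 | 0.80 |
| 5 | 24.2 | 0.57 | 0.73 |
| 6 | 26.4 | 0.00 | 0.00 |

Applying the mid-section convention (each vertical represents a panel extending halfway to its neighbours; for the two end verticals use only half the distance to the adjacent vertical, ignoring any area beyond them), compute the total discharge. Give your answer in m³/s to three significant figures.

w_2 = (12.8 − 0.0)/2 = 6.4 m; q_2 = 0.90 × 0.76 × 6.4 = 4.378 m³/s
w_3 = (21.4 − 5.7)/2 = 7.85 m; q_3 = 0.95 × 0.78 × 7.85 = 5.817 m³/s
w_4 = (24.2 − 12.8)/2 = 5.7 m; q_4 = 0.80 × 0.91 × 5.7 = 4.150 m³/s
w_5 = (26.4 − 21.4)/2 = 2.5 m; q_5 = 0.73 × 0.57 × 2.5 = 1.040 m³/s
Stations 1, 6 contribute zero (depth or velocity is 0).
Q = Σ qᵢ = 15.38 m³/s

15.4 m³/s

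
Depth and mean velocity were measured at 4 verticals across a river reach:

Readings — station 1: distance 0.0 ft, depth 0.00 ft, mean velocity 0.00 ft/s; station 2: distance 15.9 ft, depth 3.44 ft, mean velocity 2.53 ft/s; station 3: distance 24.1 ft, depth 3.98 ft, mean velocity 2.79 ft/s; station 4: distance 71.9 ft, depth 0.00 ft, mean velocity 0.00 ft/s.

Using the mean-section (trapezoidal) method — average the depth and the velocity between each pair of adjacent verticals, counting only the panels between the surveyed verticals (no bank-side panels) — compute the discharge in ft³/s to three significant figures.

Panel 1-2: Δb = 15.9 ft, d̄ = (0.00+3.44)/2 = 1.72, v̄ = (0.00+2.53)/2 = 1.265 → q = 15.9×1.72×1.265 = 34.60 ft³/s
Panel 2-3: Δb = 8.2 ft, d̄ = (3.44+3.98)/2 = 3.71, v̄ = (2.53+2.79)/2 = 2.66 → q = 8.2×3.71×2.66 = 80.92 ft³/s
Panel 3-4: Δb = 47.8 ft, d̄ = (3.98+0.00)/2 = 1.99, v̄ = (2.79+0.00)/2 = 1.395 → q = 47.8×1.99×1.395 = 132.7 ft³/s
Q = Σ q = 248.2 ft³/s

248 ft³/s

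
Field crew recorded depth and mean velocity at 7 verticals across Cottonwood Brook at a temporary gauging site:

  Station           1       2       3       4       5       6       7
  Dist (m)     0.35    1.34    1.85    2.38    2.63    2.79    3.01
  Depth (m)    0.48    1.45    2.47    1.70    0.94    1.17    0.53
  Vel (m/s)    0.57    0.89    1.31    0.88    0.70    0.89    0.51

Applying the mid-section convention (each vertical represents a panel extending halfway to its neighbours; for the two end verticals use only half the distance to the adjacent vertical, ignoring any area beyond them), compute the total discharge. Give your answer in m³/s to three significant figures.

w_1 = (1.34 − 0.35)/2 = 0.495 m; q_1 = 0.57 × 0.48 × 0.495 = 0.1354 m³/s
w_2 = (1.85 − 0.35)/2 = 0.75 m; q_2 = 0.89 × 1.45 × 0.75 = 0.9679 m³/s
w_3 = (2.38 − 1.34)/2 = 0.52 m; q_3 = 1.31 × 2.47 × 0.52 = 1.683 m³/s
w_4 = (2.63 − 1.85)/2 = 0.39 m; q_4 = 0.88 × 1.70 × 0.39 = 0.5834 m³/s
w_5 = (2.79 − 2.38)/2 = 0.205 m; q_5 = 0.70 × 0.94 × 0.205 = 0.1349 m³/s
w_6 = (3.01 − 2.63)/2 = 0.19 m; q_6 = 0.89 × 1.17 × 0.19 = 0.1978 m³/s
w_7 = (3.01 − 2.79)/2 = 0.11 m; q_7 = 0.51 × 0.53 × 0.11 = 0.02973 m³/s
Q = Σ qᵢ = 3.732 m³/s

3.73 m³/s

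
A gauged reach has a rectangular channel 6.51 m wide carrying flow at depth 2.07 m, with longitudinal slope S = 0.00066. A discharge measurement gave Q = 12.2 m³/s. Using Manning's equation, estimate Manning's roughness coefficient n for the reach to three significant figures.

0.0332

A = b·y = 6.51 × 2.07 = 13.48 m²
P = b + 2y = 6.51 + 2×2.07 = 10.65 m
R = A/P = 13.48/10.65 = 1.265 m
n = (1/Q)·A·R^(2/3)·S^(1/2) = (1/12.2) × 13.48 × 1.170 × 0.02569 = 0.03320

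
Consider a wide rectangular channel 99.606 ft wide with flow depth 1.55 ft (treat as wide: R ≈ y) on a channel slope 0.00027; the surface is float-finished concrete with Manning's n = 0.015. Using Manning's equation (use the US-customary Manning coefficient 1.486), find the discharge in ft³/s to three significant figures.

A = b·y = 99.606 × 1.55 = 154.4 ft²
Wide channel: R ≈ y = 1.55 ft
Q = (1.486/n)·A·R^(2/3)·S^(1/2) = (1.486/0.015) × 154.4 × 1.550^(2/3) × 0.00027^(1/2) = 336.6 ft³/s

337 ft³/s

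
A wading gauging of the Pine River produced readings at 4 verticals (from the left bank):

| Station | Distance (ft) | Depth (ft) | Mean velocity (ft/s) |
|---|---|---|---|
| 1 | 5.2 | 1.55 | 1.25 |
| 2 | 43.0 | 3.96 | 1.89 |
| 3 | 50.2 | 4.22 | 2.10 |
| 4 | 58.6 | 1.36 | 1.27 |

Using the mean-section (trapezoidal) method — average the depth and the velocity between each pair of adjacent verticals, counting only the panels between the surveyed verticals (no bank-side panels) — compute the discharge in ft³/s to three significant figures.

Panel 1-2: Δb = 37.8 ft, d̄ = (1.55+3.96)/2 = 2.755, v̄ = (1.25+1.89)/2 = 1.57 → q = 37.8×2.755×1.57 = 163.5 ft³/s
Panel 2-3: Δb = 7.2 ft, d̄ = (3.96+4.22)/2 = 4.09, v̄ = (1.89+2.10)/2 = 1.995 → q = 7.2×4.09×1.995 = 58.75 ft³/s
Panel 3-4: Δb = 8.4 ft, d̄ = (4.22+1.36)/2 = 2.79, v̄ = (2.10+1.27)/2 = 1.685 → q = 8.4×2.79×1.685 = 39.49 ft³/s
Q = Σ q = 261.7 ft³/s

262 ft³/s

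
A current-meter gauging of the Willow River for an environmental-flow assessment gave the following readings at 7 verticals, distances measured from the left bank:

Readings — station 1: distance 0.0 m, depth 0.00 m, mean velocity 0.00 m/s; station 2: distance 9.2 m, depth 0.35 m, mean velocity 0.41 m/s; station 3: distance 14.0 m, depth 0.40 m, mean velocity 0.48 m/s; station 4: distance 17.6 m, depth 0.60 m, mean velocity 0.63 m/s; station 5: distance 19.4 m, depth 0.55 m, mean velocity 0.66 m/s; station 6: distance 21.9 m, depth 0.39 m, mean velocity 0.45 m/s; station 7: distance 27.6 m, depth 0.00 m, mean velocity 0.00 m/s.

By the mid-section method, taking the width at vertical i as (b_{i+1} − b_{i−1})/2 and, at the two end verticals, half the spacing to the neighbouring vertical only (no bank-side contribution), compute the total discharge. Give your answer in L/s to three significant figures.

4330 L/s

w_2 = (14.0 − 0.0)/2 = 7 m; q_2 = 0.41 × 0.35 × 7 = 1.005 m³/s
w_3 = (17.6 − 9.2)/2 = 4.2 m; q_3 = 0.48 × 0.40 × 4.2 = 0.8064 m³/s
w_4 = (19.4 − 14.0)/2 = 2.7 m; q_4 = 0.63 × 0.60 × 2.7 = 1.021 m³/s
w_5 = (21.9 − 17.6)/2 = 2.15 m; q_5 = 0.66 × 0.55 × 2.15 = 0.7805 m³/s
w_6 = (27.6 − 19.4)/2 = 4.1 m; q_6 = 0.45 × 0.39 × 4.1 = 0.7196 m³/s
Stations 1, 7 contribute zero (depth or velocity is 0).
Q = Σ qᵢ = 4.332 m³/s
= 4.332 × 1000 = 4332 L/s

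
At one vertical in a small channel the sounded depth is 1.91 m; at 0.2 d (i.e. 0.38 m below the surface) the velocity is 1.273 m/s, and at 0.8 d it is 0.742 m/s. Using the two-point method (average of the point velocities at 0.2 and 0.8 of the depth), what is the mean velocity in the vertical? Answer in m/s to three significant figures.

1.01 m/s

v̄ = (1.273 + 0.742) / 2 = 1.008 m/s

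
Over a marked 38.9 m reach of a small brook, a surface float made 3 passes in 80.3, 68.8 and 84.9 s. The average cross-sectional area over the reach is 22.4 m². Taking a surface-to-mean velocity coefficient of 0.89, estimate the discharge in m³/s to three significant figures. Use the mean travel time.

t̄ = (80.3 + 68.8 + 84.9) / 3 = 78 s
v_surface = L / t̄ = 38.9 / 78 = 0.4987 m/s
v_mean = 0.89 × 0.4987 = 0.4439 m/s
Q = A × v_mean = 22.4 × 0.4439 = 9.942 m³/s

9.94 m³/s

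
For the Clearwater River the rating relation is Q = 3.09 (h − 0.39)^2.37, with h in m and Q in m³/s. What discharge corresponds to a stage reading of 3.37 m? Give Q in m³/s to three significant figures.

41.1 m³/s

Q = 3.09 × (3.37 − 0.39)^2.37 = 3.09 × 2.98^2.37 = 41.10 m³/s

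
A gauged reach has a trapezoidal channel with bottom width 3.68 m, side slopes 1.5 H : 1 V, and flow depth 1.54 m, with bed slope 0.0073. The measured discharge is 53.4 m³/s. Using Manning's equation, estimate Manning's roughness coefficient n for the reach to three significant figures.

A = (b + z·y)·y = (3.68 + 1.5×1.54)×1.54 = 9.225 m²
P = b + 2y√(1+z²) = 3.68 + 2×1.54×√(1+1.5²) = 9.233 m
R = A/P = 9.225/9.233 = 0.9991 m
n = (1/Q)·A·R^(2/3)·S^(1/2) = (1/53.4) × 9.225 × 0.9994 × 0.08544 = 0.01475

0.0148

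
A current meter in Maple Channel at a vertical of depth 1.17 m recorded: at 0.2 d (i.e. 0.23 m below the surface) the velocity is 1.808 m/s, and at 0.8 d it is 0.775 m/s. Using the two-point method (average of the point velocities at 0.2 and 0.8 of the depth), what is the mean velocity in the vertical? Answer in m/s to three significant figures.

1.29 m/s

v̄ = (1.808 + 0.775) / 2 = 1.292 m/s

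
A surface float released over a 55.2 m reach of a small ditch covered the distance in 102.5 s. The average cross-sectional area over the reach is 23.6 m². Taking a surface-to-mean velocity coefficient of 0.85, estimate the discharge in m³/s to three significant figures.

v_surface = L / t̄ = 55.2 / 102.5 = 0.5385 m/s
v_mean = 0.85 × 0.5385 = 0.4578 m/s
Q = A × v_mean = 23.6 × 0.4578 = 10.80 m³/s

10.8 m³/s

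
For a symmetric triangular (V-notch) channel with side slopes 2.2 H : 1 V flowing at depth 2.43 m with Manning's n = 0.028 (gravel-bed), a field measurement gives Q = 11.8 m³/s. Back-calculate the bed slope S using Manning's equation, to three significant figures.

0.000565

A = z·y² = 2.2×2.43² = 12.99 m²
P = 2y√(1+z²) = 2×2.43×√(1+2.2²) = 11.74 m
R = A/P = 12.99/11.74 = 1.106 m
S = (Q·n / (1·A·R^(2/3)))² = (11.8×0.028 / (1×12.99×1.070))² = 0.0005655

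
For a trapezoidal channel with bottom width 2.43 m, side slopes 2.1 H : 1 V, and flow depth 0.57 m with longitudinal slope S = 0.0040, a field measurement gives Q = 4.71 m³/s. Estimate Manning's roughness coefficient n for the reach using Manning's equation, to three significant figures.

A = (b + z·y)·y = (2.43 + 2.1×0.57)×0.57 = 2.067 m²
P = b + 2y√(1+z²) = 2.43 + 2×0.57×√(1+2.1²) = 5.082 m
R = A/P = 2.067/5.082 = 0.4068 m
n = (1/Q)·A·R^(2/3)·S^(1/2) = (1/4.71) × 2.067 × 0.5491 × 0.06325 = 0.01524

0.0152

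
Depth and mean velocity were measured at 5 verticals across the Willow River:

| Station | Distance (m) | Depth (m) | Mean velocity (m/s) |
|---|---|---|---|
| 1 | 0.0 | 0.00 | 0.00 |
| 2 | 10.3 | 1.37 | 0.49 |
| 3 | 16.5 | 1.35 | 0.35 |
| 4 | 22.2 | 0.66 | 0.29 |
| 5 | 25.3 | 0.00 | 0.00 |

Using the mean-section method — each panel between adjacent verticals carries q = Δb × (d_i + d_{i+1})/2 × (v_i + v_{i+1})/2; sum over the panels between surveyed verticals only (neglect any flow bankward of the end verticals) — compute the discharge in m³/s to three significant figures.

7.25 m³/s

Panel 1-2: Δb = 10.3 m, d̄ = (0.00+1.37)/2 = 0.685, v̄ = (0.00+0.49)/2 = 0.245 → q = 10.3×0.685×0.245 = 1.729 m³/s
Panel 2-3: Δb = 6.2 m, d̄ = (1.37+1.35)/2 = 1.36, v̄ = (0.49+0.35)/2 = 0.42 → q = 6.2×1.36×0.42 = 3.541 m³/s
Panel 3-4: Δb = 5.7 m, d̄ = (1.35+0.66)/2 = 1.005, v̄ = (0.35+0.29)/2 = 0.32 → q = 5.7×1.005×0.32 = 1.833 m³/s
Panel 4-5: Δb = 3.1 m, d̄ = (0.66+0.00)/2 = 0.33, v̄ = (0.29+0.00)/2 = 0.145 → q = 3.1×0.33×0.145 = 0.1483 m³/s
Q = Σ q = 7.251 m³/s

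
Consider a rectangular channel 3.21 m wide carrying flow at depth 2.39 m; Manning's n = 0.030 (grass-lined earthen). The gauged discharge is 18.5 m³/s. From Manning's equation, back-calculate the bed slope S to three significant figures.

A = b·y = 3.21 × 2.39 = 7.672 m²
P = b + 2y = 3.21 + 2×2.39 = 7.990 m
R = A/P = 7.672/7.990 = 0.9602 m
S = (Q·n / (1·A·R^(2/3)))² = (18.5×0.030 / (1×7.672×0.9733))² = 0.005525

0.00552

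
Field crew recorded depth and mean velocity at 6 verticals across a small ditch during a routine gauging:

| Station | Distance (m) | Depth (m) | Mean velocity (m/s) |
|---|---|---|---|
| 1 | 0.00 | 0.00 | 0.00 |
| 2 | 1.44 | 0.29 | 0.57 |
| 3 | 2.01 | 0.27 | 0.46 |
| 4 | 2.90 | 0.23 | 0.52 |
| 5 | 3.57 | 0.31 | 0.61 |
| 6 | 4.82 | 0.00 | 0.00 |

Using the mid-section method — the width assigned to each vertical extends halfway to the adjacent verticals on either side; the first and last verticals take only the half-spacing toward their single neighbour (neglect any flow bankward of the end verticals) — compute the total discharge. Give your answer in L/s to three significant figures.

532 L/s

w_2 = (2.01 − 0.00)/2 = 1.005 m; q_2 = 0.57 × 0.29 × 1.005 = 0.1661 m³/s
w_3 = (2.90 − 1.44)/2 = 0.73 m; q_3 = 0.46 × 0.27 × 0.73 = 0.09067 m³/s
w_4 = (3.57 − 2.01)/2 = 0.78 m; q_4 = 0.52 × 0.23 × 0.78 = 0.09329 m³/s
w_5 = (4.82 − 2.90)/2 = 0.96 m; q_5 = 0.61 × 0.31 × 0.96 = 0.1815 m³/s
Stations 1, 6 contribute zero (depth or velocity is 0).
Q = Σ qᵢ = 0.5316 m³/s
= 0.5316 × 1000 = 531.6 L/s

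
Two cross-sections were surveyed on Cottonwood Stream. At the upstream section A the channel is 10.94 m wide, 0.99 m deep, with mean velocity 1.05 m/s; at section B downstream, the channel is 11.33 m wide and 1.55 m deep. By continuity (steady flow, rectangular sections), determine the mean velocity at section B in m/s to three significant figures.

Q = A₁V₁ = (10.94×0.99) × 1.05 = 11.37 m³/s
A₂ = 11.33 × 1.55 = 17.56 m²
V₂ = Q/A₂ = 11.37/17.56 = 0.6476 m/s

0.648 m/s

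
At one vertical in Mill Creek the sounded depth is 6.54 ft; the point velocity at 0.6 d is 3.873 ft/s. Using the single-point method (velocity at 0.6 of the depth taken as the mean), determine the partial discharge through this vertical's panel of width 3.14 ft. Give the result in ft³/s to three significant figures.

79.5 ft³/s

v̄ = v₀.₆ = 3.873 ft/s
q = v̄ × d × w = 3.873 × 6.54 × 3.14 = 79.53 ft³/s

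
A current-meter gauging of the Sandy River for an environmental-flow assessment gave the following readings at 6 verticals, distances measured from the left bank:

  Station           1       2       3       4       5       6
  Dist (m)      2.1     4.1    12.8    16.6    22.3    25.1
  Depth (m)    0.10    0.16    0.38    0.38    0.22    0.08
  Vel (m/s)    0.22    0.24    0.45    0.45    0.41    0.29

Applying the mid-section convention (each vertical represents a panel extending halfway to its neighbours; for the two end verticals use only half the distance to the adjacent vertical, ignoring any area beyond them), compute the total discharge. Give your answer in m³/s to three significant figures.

w_1 = (4.1 − 2.1)/2 = 1 m; q_1 = 0.22 × 0.10 × 1 = 0.02200 m³/s
w_2 = (12.8 − 2.1)/2 = 5.35 m; q_2 = 0.24 × 0.16 × 5.35 = 0.2054 m³/s
w_3 = (16.6 − 4.1)/2 = 6.25 m; q_3 = 0.45 × 0.38 × 6.25 = 1.069 m³/s
w_4 = (22.3 − 12.8)/2 = 4.75 m; q_4 = 0.45 × 0.38 × 4.75 = 0.8123 m³/s
w_5 = (25.1 − 16.6)/2 = 4.25 m; q_5 = 0.41 × 0.22 × 4.25 = 0.3834 m³/s
w_6 = (25.1 − 22.3)/2 = 1.4 m; q_6 = 0.29 × 0.08 × 1.4 = 0.03248 m³/s
Q = Σ qᵢ = 2.524 m³/s

2.52 m³/s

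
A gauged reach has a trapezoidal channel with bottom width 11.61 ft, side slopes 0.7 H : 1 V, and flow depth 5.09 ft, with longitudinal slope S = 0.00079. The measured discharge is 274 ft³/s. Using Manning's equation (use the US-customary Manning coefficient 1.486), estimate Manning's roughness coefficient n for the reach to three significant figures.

0.0256

A = (b + z·y)·y = (11.61 + 0.7×5.09)×5.09 = 77.23 ft²
P = b + 2y√(1+z²) = 11.61 + 2×5.09×√(1+0.7²) = 24.04 ft
R = A/P = 77.23/24.04 = 3.213 ft
n = (1.486/Q)·A·R^(2/3)·S^(1/2) = (1.486/274) × 77.23 × 2.177 × 0.02811 = 0.02563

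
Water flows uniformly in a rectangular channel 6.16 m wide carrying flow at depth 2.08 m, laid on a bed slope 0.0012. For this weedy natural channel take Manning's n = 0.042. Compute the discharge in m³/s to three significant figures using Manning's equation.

12.2 m³/s

A = b·y = 6.16 × 2.08 = 12.81 m²
P = b + 2y = 6.16 + 2×2.08 = 10.32 m
R = A/P = 12.81/10.32 = 1.242 m
Q = (1/n)·A·R^(2/3)·S^(1/2) = (1/0.042) × 12.81 × 1.242^(2/3) × 0.0012^(1/2) = 12.21 m³/s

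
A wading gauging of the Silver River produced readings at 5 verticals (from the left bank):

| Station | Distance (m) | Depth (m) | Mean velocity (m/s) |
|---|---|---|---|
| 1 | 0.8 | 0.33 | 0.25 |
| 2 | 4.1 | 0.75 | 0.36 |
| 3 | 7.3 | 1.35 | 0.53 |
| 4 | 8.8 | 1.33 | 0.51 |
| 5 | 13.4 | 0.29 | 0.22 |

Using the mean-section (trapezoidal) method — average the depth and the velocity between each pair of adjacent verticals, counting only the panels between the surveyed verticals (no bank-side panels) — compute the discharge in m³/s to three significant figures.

4.44 m³/s

Panel 1-2: Δb = 3.3 m, d̄ = (0.33+0.75)/2 = 0.54, v̄ = (0.25+0.36)/2 = 0.305 → q = 3.3×0.54×0.305 = 0.5435 m³/s
Panel 2-3: Δb = 3.2 m, d̄ = (0.75+1.35)/2 = 1.05, v̄ = (0.36+0.53)/2 = 0.445 → q = 3.2×1.05×0.445 = 1.495 m³/s
Panel 3-4: Δb = 1.5 m, d̄ = (1.35+1.33)/2 = 1.34, v̄ = (0.53+0.51)/2 = 0.52 → q = 1.5×1.34×0.52 = 1.045 m³/s
Panel 4-5: Δb = 4.6 m, d̄ = (1.33+0.29)/2 = 0.81, v̄ = (0.51+0.22)/2 = 0.365 → q = 4.6×0.81×0.365 = 1.360 m³/s
Q = Σ q = 4.444 m³/s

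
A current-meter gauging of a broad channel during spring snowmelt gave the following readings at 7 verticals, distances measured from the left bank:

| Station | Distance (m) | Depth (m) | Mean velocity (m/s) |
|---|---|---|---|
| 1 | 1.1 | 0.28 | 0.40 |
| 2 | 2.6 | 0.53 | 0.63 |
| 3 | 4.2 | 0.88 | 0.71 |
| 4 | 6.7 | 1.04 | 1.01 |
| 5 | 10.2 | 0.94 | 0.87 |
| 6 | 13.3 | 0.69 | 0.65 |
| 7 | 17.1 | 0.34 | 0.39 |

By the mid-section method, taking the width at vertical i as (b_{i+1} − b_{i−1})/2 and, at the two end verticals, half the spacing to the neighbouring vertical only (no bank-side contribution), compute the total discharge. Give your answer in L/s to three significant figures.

9530 L/s

w_1 = (2.6 − 1.1)/2 = 0.75 m; q_1 = 0.40 × 0.28 × 0.75 = 0.08400 m³/s
w_2 = (4.2 − 1.1)/2 = 1.55 m; q_2 = 0.63 × 0.53 × 1.55 = 0.5175 m³/s
w_3 = (6.7 − 2.6)/2 = 2.05 m; q_3 = 0.71 × 0.88 × 2.05 = 1.281 m³/s
w_4 = (10.2 − 4.2)/2 = 3 m; q_4 = 1.01 × 1.04 × 3 = 3.151 m³/s
w_5 = (13.3 − 6.7)/2 = 3.3 m; q_5 = 0.87 × 0.94 × 3.3 = 2.699 m³/s
w_6 = (17.1 − 10.2)/2 = 3.45 m; q_6 = 0.65 × 0.69 × 3.45 = 1.547 m³/s
w_7 = (17.1 − 13.3)/2 = 1.9 m; q_7 = 0.39 × 0.34 × 1.9 = 0.2519 m³/s
Q = Σ qᵢ = 9.532 m³/s
= 9.532 × 1000 = 9532 L/s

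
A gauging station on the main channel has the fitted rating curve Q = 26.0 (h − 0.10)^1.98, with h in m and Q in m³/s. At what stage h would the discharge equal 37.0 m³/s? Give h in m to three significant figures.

1.30 m

h − h₀ = (Q/C)^(1/b) = (37.0/26.0)^(1/1.98) = 1.195 m
h = 0.10 + 1.195 = 1.295 m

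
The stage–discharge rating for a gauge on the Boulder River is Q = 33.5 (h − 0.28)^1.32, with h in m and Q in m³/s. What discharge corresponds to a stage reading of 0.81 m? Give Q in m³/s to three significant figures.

Q = 33.5 × (0.81 − 0.28)^1.32 = 33.5 × 0.53^1.32 = 14.49 m³/s

14.5 m³/s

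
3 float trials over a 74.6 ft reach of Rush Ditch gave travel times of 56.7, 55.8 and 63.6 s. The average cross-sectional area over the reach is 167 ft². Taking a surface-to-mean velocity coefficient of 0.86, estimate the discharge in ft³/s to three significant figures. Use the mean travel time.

183 ft³/s

t̄ = (56.7 + 55.8 + 63.6) / 3 = 58.7 s
v_surface = L / t̄ = 74.6 / 58.7 = 1.271 ft/s
v_mean = 0.86 × 1.271 = 1.093 ft/s
Q = A × v_mean = 167 × 1.093 = 182.5 ft³/s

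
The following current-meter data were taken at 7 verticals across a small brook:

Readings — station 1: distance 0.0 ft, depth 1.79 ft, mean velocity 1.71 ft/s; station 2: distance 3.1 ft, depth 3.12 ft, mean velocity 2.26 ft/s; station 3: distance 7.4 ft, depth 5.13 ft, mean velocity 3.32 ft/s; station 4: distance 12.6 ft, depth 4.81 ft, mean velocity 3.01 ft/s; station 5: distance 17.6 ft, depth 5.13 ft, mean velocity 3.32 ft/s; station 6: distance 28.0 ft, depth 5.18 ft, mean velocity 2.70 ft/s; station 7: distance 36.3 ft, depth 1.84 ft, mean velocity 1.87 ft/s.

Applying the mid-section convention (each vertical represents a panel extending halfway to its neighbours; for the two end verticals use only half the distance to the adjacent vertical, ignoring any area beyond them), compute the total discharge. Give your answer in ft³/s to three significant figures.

462 ft³/s

w_1 = (3.1 − 0.0)/2 = 1.55 ft; q_1 = 1.71 × 1.79 × 1.55 = 4.744 ft³/s
w_2 = (7.4 − 0.0)/2 = 3.7 ft; q_2 = 2.26 × 3.12 × 3.7 = 26.09 ft³/s
w_3 = (12.6 − 3.1)/2 = 4.75 ft; q_3 = 3.32 × 5.13 × 4.75 = 80.90 ft³/s
w_4 = (17.6 − 7.4)/2 = 5.1 ft; q_4 = 3.01 × 4.81 × 5.1 = 73.84 ft³/s
w_5 = (28.0 − 12.6)/2 = 7.7 ft; q_5 = 3.32 × 5.13 × 7.7 = 131.1 ft³/s
w_6 = (36.3 − 17.6)/2 = 9.35 ft; q_6 = 2.70 × 5.18 × 9.35 = 130.8 ft³/s
w_7 = (36.3 − 28.0)/2 = 4.15 ft; q_7 = 1.87 × 1.84 × 4.15 = 14.28 ft³/s
Q = Σ qᵢ = 461.8 ft³/s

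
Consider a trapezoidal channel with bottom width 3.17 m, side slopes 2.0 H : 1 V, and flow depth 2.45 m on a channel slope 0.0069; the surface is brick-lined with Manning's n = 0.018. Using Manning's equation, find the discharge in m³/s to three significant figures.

114 m³/s

A = (b + z·y)·y = (3.17 + 2.0×2.45)×2.45 = 19.77 m²
P = b + 2y√(1+z²) = 3.17 + 2×2.45×√(1+2.0²) = 14.13 m
R = A/P = 19.77/14.13 = 1.400 m
Q = (1/n)·A·R^(2/3)·S^(1/2) = (1/0.018) × 19.77 × 1.400^(2/3) × 0.0069^(1/2) = 114.2 m³/s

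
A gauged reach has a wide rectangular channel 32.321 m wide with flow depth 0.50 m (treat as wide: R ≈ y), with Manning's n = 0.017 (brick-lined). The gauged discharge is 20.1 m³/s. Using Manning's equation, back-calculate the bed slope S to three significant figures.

A = b·y = 32.321 × 0.50 = 16.16 m²
Wide channel: R ≈ y = 0.50 m
S = (Q·n / (1·A·R^(2/3)))² = (20.1×0.017 / (1×16.16×0.6300))² = 0.001127

0.00113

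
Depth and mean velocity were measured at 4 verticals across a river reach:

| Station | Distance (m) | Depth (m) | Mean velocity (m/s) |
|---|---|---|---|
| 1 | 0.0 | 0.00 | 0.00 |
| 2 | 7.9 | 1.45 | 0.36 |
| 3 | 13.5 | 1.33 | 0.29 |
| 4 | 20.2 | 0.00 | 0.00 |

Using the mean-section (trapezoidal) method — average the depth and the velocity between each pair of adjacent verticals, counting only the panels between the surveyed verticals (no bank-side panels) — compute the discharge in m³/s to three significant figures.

Panel 1-2: Δb = 7.9 m, d̄ = (0.00+1.45)/2 = 0.725, v̄ = (0.00+0.36)/2 = 0.18 → q = 7.9×0.725×0.18 = 1.031 m³/s
Panel 2-3: Δb = 5.6 m, d̄ = (1.45+1.33)/2 = 1.39, v̄ = (0.36+0.29)/2 = 0.325 → q = 5.6×1.39×0.325 = 2.530 m³/s
Panel 3-4: Δb = 6.7 m, d̄ = (1.33+0.00)/2 = 0.665, v̄ = (0.29+0.00)/2 = 0.145 → q = 6.7×0.665×0.145 = 0.6460 m³/s
Q = Σ q = 4.207 m³/s

4.21 m³/s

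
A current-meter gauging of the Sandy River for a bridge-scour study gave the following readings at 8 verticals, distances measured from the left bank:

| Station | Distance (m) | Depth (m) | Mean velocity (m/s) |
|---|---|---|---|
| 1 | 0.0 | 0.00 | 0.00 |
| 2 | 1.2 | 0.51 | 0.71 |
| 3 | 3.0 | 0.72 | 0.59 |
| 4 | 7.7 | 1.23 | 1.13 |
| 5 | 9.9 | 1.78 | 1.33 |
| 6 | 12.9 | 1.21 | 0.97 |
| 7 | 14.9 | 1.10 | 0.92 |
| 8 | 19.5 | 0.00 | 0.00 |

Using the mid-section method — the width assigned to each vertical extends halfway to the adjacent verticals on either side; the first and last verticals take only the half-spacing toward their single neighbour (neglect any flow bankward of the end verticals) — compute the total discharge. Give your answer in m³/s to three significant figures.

w_2 = (3.0 − 0.0)/2 = 1.5 m; q_2 = 0.71 × 0.51 × 1.5 = 0.5432 m³/s
w_3 = (7.7 − 1.2)/2 = 3.25 m; q_3 = 0.59 × 0.72 × 3.25 = 1.381 m³/s
w_4 = (9.9 − 3.0)/2 = 3.45 m; q_4 = 1.13 × 1.23 × 3.45 = 4.795 m³/s
w_5 = (12.9 − 7.7)/2 = 2.6 m; q_5 = 1.33 × 1.78 × 2.6 = 6.155 m³/s
w_6 = (14.9 − 9.9)/2 = 2.5 m; q_6 = 0.97 × 1.21 × 2.5 = 2.934 m³/s
w_7 = (19.5 − 12.9)/2 = 3.3 m; q_7 = 0.92 × 1.10 × 3.3 = 3.340 m³/s
Stations 1, 8 contribute zero (depth or velocity is 0).
Q = Σ qᵢ = 19.15 m³/s

19.1 m³/s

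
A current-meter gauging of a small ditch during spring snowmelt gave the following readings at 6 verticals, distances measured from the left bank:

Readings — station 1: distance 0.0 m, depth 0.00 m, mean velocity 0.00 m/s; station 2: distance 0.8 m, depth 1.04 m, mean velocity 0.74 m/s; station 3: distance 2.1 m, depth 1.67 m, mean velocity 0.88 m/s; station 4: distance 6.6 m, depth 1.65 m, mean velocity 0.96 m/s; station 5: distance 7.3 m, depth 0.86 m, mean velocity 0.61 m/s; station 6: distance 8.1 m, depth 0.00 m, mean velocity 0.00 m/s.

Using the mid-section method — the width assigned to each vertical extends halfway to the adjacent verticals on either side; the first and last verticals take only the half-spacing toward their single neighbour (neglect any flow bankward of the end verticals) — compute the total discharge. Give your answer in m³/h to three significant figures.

34500 m³/h

w_2 = (2.1 − 0.0)/2 = 1.05 m; q_2 = 0.74 × 1.04 × 1.05 = 0.8081 m³/s
w_3 = (6.6 − 0.8)/2 = 2.9 m; q_3 = 0.88 × 1.67 × 2.9 = 4.262 m³/s
w_4 = (7.3 − 2.1)/2 = 2.6 m; q_4 = 0.96 × 1.65 × 2.6 = 4.118 m³/s
w_5 = (8.1 − 6.6)/2 = 0.75 m; q_5 = 0.61 × 0.86 × 0.75 = 0.3935 m³/s
Stations 1, 6 contribute zero (depth or velocity is 0).
Q = Σ qᵢ = 9.582 m³/s
= 9.582 × 3600 = 34490 m³/h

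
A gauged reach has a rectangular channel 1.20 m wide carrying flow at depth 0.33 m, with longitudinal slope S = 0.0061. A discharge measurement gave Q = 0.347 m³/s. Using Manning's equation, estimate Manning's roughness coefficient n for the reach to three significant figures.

0.0318

A = b·y = 1.20 × 0.33 = 0.3960 m²
P = b + 2y = 1.20 + 2×0.33 = 1.860 m
R = A/P = 0.3960/1.860 = 0.2129 m
n = (1/Q)·A·R^(2/3)·S^(1/2) = (1/0.347) × 0.3960 × 0.3566 × 0.07810 = 0.03178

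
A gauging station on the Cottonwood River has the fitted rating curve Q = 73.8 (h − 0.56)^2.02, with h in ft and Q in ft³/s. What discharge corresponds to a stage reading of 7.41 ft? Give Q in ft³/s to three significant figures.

3600 ft³/s

Q = 73.8 × (7.41 − 0.56)^2.02 = 73.8 × 6.85^2.02 = 3599 ft³/s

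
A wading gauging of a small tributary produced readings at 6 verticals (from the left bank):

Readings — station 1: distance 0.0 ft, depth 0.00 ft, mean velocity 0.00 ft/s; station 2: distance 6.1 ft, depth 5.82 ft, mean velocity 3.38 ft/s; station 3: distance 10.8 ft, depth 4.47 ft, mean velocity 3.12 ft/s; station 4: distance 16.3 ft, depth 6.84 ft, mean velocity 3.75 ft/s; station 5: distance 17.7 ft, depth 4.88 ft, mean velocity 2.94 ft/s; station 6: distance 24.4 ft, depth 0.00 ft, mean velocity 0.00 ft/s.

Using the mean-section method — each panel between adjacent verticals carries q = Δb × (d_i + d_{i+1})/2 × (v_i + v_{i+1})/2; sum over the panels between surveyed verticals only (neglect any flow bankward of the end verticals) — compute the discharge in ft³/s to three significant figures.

267 ft³/s

Panel 1-2: Δb = 6.1 ft, d̄ = (0.00+5.82)/2 = 2.91, v̄ = (0.00+3.38)/2 = 1.69 → q = 6.1×2.91×1.69 = 30.00 ft³/s
Panel 2-3: Δb = 4.7 ft, d̄ = (5.82+4.47)/2 = 5.145, v̄ = (3.38+3.12)/2 = 3.25 → q = 4.7×5.145×3.25 = 78.59 ft³/s
Panel 3-4: Δb = 5.5 ft, d̄ = (4.47+6.84)/2 = 5.655, v̄ = (3.12+3.75)/2 = 3.435 → q = 5.5×5.655×3.435 = 106.8 ft³/s
Panel 4-5: Δb = 1.4 ft, d̄ = (6.84+4.88)/2 = 5.86, v̄ = (3.75+2.94)/2 = 3.345 → q = 1.4×5.86×3.345 = 27.44 ft³/s
Panel 5-6: Δb = 6.7 ft, d̄ = (4.88+0.00)/2 = 2.44, v̄ = (2.94+0.00)/2 = 1.47 → q = 6.7×2.44×1.47 = 24.03 ft³/s
Q = Σ q = 266.9 ft³/s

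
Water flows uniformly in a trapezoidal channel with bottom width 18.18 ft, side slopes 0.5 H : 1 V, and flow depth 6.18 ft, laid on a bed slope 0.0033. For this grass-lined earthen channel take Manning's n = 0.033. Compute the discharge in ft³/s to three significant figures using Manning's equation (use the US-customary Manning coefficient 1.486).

872 ft³/s

A = (b + z·y)·y = (18.18 + 0.5×6.18)×6.18 = 131.4 ft²
P = b + 2y√(1+z²) = 18.18 + 2×6.18×√(1+0.5²) = 32.00 ft
R = A/P = 131.4/32.00 = 4.108 ft
Q = (1.486/n)·A·R^(2/3)·S^(1/2) = (1.486/0.033) × 131.4 × 4.108^(2/3) × 0.0033^(1/2) = 872.2 ft³/s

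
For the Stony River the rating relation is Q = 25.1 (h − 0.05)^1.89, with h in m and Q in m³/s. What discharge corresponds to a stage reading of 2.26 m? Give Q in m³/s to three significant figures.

Q = 25.1 × (2.26 − 0.05)^1.89 = 25.1 × 2.21^1.89 = 112.4 m³/s

112 m³/s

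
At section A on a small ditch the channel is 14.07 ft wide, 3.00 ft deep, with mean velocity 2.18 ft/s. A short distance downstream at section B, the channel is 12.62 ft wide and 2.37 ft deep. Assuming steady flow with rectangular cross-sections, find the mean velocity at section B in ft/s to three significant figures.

3.08 ft/s

Q = A₁V₁ = (14.07×3.00) × 2.18 = 92.02 ft³/s
A₂ = 12.62 × 2.37 = 29.91 ft²
V₂ = Q/A₂ = 92.02/29.91 = 3.077 ft/s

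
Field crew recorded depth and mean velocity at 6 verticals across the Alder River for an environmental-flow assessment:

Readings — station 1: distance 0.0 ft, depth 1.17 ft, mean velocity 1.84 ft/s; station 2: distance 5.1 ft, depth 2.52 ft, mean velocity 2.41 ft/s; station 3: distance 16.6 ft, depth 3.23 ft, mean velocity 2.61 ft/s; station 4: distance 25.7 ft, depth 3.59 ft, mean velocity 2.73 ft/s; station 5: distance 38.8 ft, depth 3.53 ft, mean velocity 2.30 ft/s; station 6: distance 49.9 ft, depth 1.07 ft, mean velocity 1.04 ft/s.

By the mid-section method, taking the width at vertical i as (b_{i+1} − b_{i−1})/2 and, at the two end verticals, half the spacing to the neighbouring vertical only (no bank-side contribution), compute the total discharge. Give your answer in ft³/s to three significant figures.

w_1 = (5.1 − 0.0)/2 = 2.55 ft; q_1 = 1.84 × 1.17 × 2.55 = 5.490 ft³/s
w_2 = (16.6 − 0.0)/2 = 8.3 ft; q_2 = 2.41 × 2.52 × 8.3 = 50.41 ft³/s
w_3 = (25.7 − 5.1)/2 = 10.3 ft; q_3 = 2.61 × 3.23 × 10.3 = 86.83 ft³/s
w_4 = (38.8 − 16.6)/2 = 11.1 ft; q_4 = 2.73 × 3.59 × 11.1 = 108.8 ft³/s
w_5 = (49.9 − 25.7)/2 = 12.1 ft; q_5 = 2.30 × 3.53 × 12.1 = 98.24 ft³/s
w_6 = (49.9 − 38.8)/2 = 5.55 ft; q_6 = 1.04 × 1.07 × 5.55 = 6.176 ft³/s
Q = Σ qᵢ = 355.9 ft³/s

356 ft³/s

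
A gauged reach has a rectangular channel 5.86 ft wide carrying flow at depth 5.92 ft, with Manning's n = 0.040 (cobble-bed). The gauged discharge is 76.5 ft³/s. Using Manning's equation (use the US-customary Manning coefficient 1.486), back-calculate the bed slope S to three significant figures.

A = b·y = 5.86 × 5.92 = 34.69 ft²
P = b + 2y = 5.86 + 2×5.92 = 17.70 ft
R = A/P = 34.69/17.70 = 1.960 ft
S = (Q·n / (1.486·A·R^(2/3)))² = (76.5×0.040 / (1.486×34.69×1.566))² = 0.001436

0.00144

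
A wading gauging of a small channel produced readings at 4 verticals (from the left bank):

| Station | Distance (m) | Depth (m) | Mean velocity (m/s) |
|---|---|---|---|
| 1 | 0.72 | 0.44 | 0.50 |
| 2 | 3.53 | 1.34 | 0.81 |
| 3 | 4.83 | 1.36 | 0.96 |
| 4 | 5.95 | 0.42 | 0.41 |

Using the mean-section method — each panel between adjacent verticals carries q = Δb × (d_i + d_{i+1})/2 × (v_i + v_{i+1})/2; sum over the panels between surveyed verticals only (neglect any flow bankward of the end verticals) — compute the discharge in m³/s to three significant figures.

3.87 m³/s

Panel 1-2: Δb = 2.81 m, d̄ = (0.44+1.34)/2 = 0.89, v̄ = (0.50+0.81)/2 = 0.655 → q = 2.81×0.89×0.655 = 1.638 m³/s
Panel 2-3: Δb = 1.3 m, d̄ = (1.34+1.36)/2 = 1.35, v̄ = (0.81+0.96)/2 = 0.885 → q = 1.3×1.35×0.885 = 1.553 m³/s
Panel 3-4: Δb = 1.12 m, d̄ = (1.36+0.42)/2 = 0.89, v̄ = (0.96+0.41)/2 = 0.685 → q = 1.12×0.89×0.685 = 0.6828 m³/s
Q = Σ q = 3.874 m³/s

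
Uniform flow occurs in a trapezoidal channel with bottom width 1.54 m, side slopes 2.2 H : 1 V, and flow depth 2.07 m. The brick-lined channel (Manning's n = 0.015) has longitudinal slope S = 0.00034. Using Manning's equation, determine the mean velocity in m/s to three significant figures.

1.30 m/s

A = (b + z·y)·y = (1.54 + 2.2×2.07)×2.07 = 12.61 m²
P = b + 2y√(1+z²) = 1.54 + 2×2.07×√(1+2.2²) = 11.54 m
R = A/P = 12.61/11.54 = 1.093 m
Q = (1/n)·A·R^(2/3)·S^(1/2) = (1/0.015) × 12.61 × 1.093^(2/3) × 0.00034^(1/2) = 16.45 m³/s
V = Q/A = 16.45/12.61 = 1.304 m/s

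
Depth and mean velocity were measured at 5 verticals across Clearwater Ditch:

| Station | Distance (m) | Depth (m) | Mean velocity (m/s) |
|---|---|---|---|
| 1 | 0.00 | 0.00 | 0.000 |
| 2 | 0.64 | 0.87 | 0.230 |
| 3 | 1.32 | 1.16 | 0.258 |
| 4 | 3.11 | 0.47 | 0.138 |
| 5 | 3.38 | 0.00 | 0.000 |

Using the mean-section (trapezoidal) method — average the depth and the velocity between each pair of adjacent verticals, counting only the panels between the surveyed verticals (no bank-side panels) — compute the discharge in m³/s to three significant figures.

Panel 1-2: Δb = 0.64 m, d̄ = (0.00+0.87)/2 = 0.435, v̄ = (0.000+0.230)/2 = 0.115 → q = 0.64×0.435×0.115 = 0.03202 m³/s
Panel 2-3: Δb = 0.68 m, d̄ = (0.87+1.16)/2 = 1.015, v̄ = (0.230+0.258)/2 = 0.244 → q = 0.68×1.015×0.244 = 0.1684 m³/s
Panel 3-4: Δb = 1.79 m, d̄ = (1.16+0.47)/2 = 0.815, v̄ = (0.258+0.138)/2 = 0.198 → q = 1.79×0.815×0.198 = 0.2889 m³/s
Panel 4-5: Δb = 0.27 m, d̄ = (0.47+0.00)/2 = 0.235, v̄ = (0.138+0.000)/2 = 0.069 → q = 0.27×0.235×0.069 = 0.004378 m³/s
Q = Σ q = 0.4937 m³/s

0.494 m³/s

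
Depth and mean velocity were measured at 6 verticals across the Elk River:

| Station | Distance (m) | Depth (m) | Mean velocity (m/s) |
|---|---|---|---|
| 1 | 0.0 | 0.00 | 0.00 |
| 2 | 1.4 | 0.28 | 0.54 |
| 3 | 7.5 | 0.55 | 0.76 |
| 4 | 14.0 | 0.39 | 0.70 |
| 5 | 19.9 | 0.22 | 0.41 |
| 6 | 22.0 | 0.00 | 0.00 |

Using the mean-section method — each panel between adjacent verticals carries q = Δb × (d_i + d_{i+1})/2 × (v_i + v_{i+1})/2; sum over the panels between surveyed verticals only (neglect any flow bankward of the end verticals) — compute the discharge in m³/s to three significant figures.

Panel 1-2: Δb = 1.4 m, d̄ = (0.00+0.28)/2 = 0.14, v̄ = (0.00+0.54)/2 = 0.27 → q = 1.4×0.14×0.27 = 0.05292 m³/s
Panel 2-3: Δb = 6.1 m, d̄ = (0.28+0.55)/2 = 0.415, v̄ = (0.54+0.76)/2 = 0.65 → q = 6.1×0.415×0.65 = 1.645 m³/s
Panel 3-4: Δb = 6.5 m, d̄ = (0.55+0.39)/2 = 0.47, v̄ = (0.76+0.70)/2 = 0.73 → q = 6.5×0.47×0.73 = 2.230 m³/s
Panel 4-5: Δb = 5.9 m, d̄ = (0.39+0.22)/2 = 0.305, v̄ = (0.70+0.41)/2 = 0.555 → q = 5.9×0.305×0.555 = 0.9987 m³/s
Panel 5-6: Δb = 2.1 m, d̄ = (0.22+0.00)/2 = 0.11, v̄ = (0.41+0.00)/2 = 0.205 → q = 2.1×0.11×0.205 = 0.04736 m³/s
Q = Σ q = 4.975 m³/s

4.97 m³/s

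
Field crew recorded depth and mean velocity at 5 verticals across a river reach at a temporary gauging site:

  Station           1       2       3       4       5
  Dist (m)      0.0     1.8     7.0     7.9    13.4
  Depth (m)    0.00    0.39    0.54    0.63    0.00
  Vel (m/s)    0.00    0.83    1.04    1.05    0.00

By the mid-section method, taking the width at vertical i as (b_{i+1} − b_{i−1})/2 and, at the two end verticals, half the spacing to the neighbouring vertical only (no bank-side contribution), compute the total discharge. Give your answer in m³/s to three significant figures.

4.96 m³/s

w_2 = (7.0 − 0.0)/2 = 3.5 m; q_2 = 0.83 × 0.39 × 3.5 = 1.133 m³/s
w_3 = (7.9 − 1.8)/2 = 3.05 m; q_3 = 1.04 × 0.54 × 3.05 = 1.713 m³/s
w_4 = (13.4 − 7.0)/2 = 3.2 m; q_4 = 1.05 × 0.63 × 3.2 = 2.117 m³/s
Stations 1, 5 contribute zero (depth or velocity is 0).
Q = Σ qᵢ = 4.963 m³/s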